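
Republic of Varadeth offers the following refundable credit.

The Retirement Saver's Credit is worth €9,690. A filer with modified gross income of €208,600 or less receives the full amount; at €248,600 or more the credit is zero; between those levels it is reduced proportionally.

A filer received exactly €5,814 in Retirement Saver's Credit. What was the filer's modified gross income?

€224,600

€5,814 is 5,814/9,690 of the full €9,690, so 3,876/9,690 of the €40,000 range has been used: income = €208,600 + €40,000 × 3,876/9,690 = €224,600.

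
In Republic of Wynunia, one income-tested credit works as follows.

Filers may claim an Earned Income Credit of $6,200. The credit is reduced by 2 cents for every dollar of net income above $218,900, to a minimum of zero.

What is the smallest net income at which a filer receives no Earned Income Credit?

$528,900

The credit falls by 2% of each dollar above $218,900, so it reaches zero when the excess is $6,200 / 2% = $310,000: income = $218,900 + $310,000 = $528,900.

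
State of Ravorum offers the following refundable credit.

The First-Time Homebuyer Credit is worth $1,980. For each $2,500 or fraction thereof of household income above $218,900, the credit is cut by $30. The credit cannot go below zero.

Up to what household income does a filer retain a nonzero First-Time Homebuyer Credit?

After 65 increments the reduction is 65 × $30 = $1,950, leaving $30; one more increment wipes it out. Increment 65 ends at excess 65 × $2,500 = $162,500, so the highest qualifying income is $218,900 + $162,500 = $381,400.

$381,400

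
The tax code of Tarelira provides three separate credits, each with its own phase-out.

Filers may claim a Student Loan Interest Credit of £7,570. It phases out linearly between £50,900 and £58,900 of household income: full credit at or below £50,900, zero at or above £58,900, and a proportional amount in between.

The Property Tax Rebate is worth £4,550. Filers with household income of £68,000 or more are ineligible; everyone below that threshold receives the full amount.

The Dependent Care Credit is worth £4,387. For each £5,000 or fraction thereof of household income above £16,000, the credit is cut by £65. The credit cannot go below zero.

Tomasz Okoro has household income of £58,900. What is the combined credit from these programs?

Student Loan Interest Credit: £58,900 is at or above £58,900, so the credit is £0.
Property Tax Rebate: £58,900 is below the £68,000 cutoff, so the full £4,550 applies.
Dependent Care Credit: income exceeds £16,000 by £42,900, which is 9 full-or-partial £5,000 increments; reduction = 9 × £65 = £585, leaving £3,802.
Total: £0 + £4,550 + £3,802 = £8,352.

£8,352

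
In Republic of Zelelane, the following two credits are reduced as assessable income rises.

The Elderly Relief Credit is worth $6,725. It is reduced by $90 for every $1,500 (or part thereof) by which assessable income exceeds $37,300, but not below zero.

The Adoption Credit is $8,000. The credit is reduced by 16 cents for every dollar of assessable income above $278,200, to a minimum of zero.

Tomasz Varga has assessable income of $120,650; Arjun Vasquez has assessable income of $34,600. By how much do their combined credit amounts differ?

$5,040

Tomasz ($120,650): Elderly Relief Credit: income exceeds $37,300 by $83,350, which is 56 full-or-partial $1,500 increments; reduction = 56 × $90 = $5,040, leaving $1,685. Adoption Credit: $120,650 is at or below the $278,200 threshold, so the full $8,000 applies. total $1,685 + $8,000 = $9,685
Arjun ($34,600): Elderly Relief Credit: $34,600 is at or below the $37,300 threshold, so the full $6,725 applies. Adoption Credit: $34,600 is at or below the $278,200 threshold, so the full $8,000 applies. total $6,725 + $8,000 = $14,725
Difference: |$9,685 − $14,725| = $5,040.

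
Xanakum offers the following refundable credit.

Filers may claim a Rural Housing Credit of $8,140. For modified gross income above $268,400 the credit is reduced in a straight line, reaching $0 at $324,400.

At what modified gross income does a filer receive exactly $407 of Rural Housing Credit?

$321,600

$407 is 407/8,140 of the full $8,140, so 7,733/8,140 of the $56,000 range has been used: income = $268,400 + $56,000 × 7,733/8,140 = $321,600.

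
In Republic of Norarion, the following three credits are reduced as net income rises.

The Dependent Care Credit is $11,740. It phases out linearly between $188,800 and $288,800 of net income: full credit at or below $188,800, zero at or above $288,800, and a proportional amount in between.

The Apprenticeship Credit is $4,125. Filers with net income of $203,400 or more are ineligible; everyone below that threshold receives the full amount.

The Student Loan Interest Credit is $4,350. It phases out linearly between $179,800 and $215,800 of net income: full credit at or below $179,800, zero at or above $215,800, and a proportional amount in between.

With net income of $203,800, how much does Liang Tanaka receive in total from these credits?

Dependent Care Credit: $203,800 is $15,000 into a $100,000 phase-out range, leaving 85,000/100,000 of the credit: $11,740 × 85,000/100,000 = $9,979.
Apprenticeship Credit: $203,800 meets or exceeds the $203,400 cutoff, so the credit is $0.
Student Loan Interest Credit: $203,800 is $24,000 into a $36,000 phase-out range, leaving 12,000/36,000 of the credit: $4,350 × 12,000/36,000 = $1,450.
Total: $9,979 + $0 + $1,450 = $11,429.

$11,429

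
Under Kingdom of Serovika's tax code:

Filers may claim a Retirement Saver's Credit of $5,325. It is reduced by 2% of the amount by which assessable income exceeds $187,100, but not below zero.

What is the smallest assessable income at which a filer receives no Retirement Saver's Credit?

The credit falls by 2% of each dollar above $187,100, so it reaches zero when the excess is $5,325 / 2% = $266,250: income = $187,100 + $266,250 = $453,350.

$453,350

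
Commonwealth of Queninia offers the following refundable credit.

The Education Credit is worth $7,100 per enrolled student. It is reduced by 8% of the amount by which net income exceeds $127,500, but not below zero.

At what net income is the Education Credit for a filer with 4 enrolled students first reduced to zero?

Full credit = 4 × $7,100 = $28,400.
The credit falls by 8% of each dollar above $127,500, so it reaches zero when the excess is $28,400 / 8% = $355,000: income = $127,500 + $355,000 = $482,500.

$482,500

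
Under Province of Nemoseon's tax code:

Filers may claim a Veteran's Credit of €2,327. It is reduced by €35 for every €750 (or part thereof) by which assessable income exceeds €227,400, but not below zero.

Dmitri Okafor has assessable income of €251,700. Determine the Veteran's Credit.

€1,172

Veteran's Credit: income exceeds €227,400 by €24,300, which is 33 full-or-partial €750 increments; reduction = 33 × €35 = €1,155, leaving €1,172.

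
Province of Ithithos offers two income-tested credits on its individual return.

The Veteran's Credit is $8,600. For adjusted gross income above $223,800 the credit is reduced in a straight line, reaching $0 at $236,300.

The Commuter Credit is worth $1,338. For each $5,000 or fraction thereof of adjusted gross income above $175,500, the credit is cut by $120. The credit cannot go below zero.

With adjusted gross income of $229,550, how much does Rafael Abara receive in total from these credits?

Veteran's Credit: $229,550 is $5,750 into a $12,500 phase-out range, leaving 6,750/12,500 of the credit: $8,600 × 6,750/12,500 = $4,644.
Commuter Credit: income exceeds $175,500 by $54,050, which is 11 full-or-partial $5,000 increments; reduction = 11 × $120 = $1,320, leaving $18.
Total: $4,644 + $18 = $4,662.

$4,662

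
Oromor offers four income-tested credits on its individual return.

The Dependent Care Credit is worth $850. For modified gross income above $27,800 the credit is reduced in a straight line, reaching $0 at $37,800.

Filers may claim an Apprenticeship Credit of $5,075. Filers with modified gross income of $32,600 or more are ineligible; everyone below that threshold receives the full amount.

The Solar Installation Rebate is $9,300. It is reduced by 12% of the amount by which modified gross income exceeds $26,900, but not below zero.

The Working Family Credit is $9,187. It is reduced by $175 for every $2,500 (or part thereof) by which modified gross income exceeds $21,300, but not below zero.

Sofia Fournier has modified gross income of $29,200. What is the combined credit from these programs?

$23,317

Dependent Care Credit: $29,200 is $1,400 into a $10,000 phase-out range, leaving 8,600/10,000 of the credit: $850 × 8,600/10,000 = $731.
Apprenticeship Credit: $29,200 is below the $32,600 cutoff, so the full $5,075 applies.
Solar Installation Rebate: 12% of the $2,300 excess over $26,900 is $276; credit = $9,300 − $276 = $9,024.
Working Family Credit: income exceeds $21,300 by $7,900, which is 4 full-or-partial $2,500 increments; reduction = 4 × $175 = $700, leaving $8,487.
Total: $731 + $5,075 + $9,024 + $8,487 = $23,317.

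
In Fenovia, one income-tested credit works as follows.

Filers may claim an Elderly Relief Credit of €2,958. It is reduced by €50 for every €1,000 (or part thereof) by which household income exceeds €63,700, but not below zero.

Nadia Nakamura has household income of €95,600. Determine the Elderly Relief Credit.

Elderly Relief Credit: income exceeds €63,700 by €31,900, which is 32 full-or-partial €1,000 increments; reduction = 32 × €50 = €1,600, leaving €1,358.

€1,358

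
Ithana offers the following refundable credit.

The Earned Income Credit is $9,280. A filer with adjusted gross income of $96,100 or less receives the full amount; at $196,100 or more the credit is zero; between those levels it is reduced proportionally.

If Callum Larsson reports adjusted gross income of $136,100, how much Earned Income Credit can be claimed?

Earned Income Credit: $136,100 is $40,000 into a $100,000 phase-out range, leaving 60,000/100,000 of the credit: $9,280 × 60,000/100,000 = $5,568.

$5,568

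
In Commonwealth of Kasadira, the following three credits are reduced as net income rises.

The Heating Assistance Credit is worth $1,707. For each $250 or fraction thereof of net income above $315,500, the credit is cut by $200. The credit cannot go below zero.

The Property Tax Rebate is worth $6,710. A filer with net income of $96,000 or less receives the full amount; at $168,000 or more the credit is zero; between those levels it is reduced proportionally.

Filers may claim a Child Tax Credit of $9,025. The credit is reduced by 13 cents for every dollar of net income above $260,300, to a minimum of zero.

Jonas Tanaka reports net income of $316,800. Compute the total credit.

$2,187

Heating Assistance Credit: income exceeds $315,500 by $1,300, which is 6 full-or-partial $250 increments; reduction = 6 × $200 = $1,200, leaving $507.
Property Tax Rebate: $316,800 is at or above $168,000, so the credit is $0.
Child Tax Credit: 13% of the $56,500 excess over $260,300 is $7,345; credit = $9,025 − $7,345 = $1,680.
Total: $507 + $0 + $1,680 = $2,187.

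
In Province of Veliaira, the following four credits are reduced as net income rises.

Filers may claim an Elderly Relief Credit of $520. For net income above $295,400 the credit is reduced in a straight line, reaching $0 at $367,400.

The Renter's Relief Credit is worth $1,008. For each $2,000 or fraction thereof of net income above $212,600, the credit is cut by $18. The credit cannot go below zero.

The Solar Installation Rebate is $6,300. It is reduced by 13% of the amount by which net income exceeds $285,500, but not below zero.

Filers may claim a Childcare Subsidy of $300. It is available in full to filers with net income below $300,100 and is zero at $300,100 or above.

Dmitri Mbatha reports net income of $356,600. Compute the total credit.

Elderly Relief Credit: $356,600 is $61,200 into a $72,000 phase-out range, leaving 10,800/72,000 of the credit: $520 × 10,800/72,000 = $78.
Renter's Relief Credit: income exceeds $212,600 by $144,000 → 72 increments × $18 = $1,296 ≥ base, so the credit is $0.
Solar Installation Rebate: 13% of the $71,100 excess over $285,500 is $9,243 ≥ base, so the credit is $0.
Childcare Subsidy: $356,600 meets or exceeds the $300,100 cutoff, so the credit is $0.
Total: $78 + $0 + $0 + $0 = $78.

$78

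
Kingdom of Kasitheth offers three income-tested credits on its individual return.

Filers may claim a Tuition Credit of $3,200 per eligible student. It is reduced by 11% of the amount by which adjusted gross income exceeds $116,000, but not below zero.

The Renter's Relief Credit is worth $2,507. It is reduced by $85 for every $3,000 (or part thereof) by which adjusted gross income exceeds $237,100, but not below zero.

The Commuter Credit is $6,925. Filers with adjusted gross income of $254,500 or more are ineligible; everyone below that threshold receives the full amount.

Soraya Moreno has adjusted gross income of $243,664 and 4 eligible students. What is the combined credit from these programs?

Tuition Credit: base = 4 × $3,200 = $12,800. 11% of the $127,664 excess over $116,000 is $14,043.04 ≥ base, so the credit is $0.
Renter's Relief Credit: income exceeds $237,100 by $6,564, which is 3 full-or-partial $3,000 increments; reduction = 3 × $85 = $255, leaving $2,252.
Commuter Credit: $243,664 is below the $254,500 cutoff, so the full $6,925 applies.
Total: $0 + $2,252 + $6,925 = $9,177.

$9,177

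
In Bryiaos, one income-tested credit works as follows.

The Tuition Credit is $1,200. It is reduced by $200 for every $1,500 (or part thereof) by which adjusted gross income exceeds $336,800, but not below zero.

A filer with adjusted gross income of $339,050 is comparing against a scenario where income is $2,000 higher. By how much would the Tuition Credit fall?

$200

At $339,050 — income exceeds $336,800 by $2,250, which is 2 full-or-partial $1,500 increments; reduction = 2 × $200 = $400, leaving $800.
At $341,050 — income exceeds $336,800 by $4,250, which is 3 full-or-partial $1,500 increments; reduction = 3 × $200 = $600, leaving $600.
Lost: $800 − $600 = $200.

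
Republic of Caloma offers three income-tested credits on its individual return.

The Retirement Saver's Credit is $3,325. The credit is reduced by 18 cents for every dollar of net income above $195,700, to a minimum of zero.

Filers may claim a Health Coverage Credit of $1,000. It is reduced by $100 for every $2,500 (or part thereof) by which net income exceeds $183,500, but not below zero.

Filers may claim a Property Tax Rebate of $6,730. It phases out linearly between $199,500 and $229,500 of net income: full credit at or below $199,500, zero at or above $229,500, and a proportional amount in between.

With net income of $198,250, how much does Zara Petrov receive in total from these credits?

$9,996

Retirement Saver's Credit: 18% of the $2,550 excess over $195,700 is $459; credit = $3,325 − $459 = $2,866.
Health Coverage Credit: income exceeds $183,500 by $14,750, which is 6 full-or-partial $2,500 increments; reduction = 6 × $100 = $600, leaving $400.
Property Tax Rebate: $198,250 is at or below the $199,500 threshold, so the full $6,730 applies.
Total: $2,866 + $400 + $6,730 = $9,996.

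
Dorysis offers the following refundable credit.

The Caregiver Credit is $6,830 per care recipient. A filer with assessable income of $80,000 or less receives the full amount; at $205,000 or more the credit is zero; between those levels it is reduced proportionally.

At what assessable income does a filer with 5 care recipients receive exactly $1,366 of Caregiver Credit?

Full credit = 5 × $6,830 = $34,150.
$1,366 is 1,366/34,150 of the full $34,150, so 32,784/34,150 of the $125,000 range has been used: income = $80,000 + $125,000 × 32,784/34,150 = $200,000.

$200,000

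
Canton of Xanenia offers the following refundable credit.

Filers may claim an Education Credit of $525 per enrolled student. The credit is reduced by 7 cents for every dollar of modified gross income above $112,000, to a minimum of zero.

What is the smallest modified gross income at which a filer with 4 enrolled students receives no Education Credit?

$142,000

Full credit = 4 × $525 = $2,100.
The credit falls by 7% of each dollar above $112,000, so it reaches zero when the excess is $2,100 / 7% = $30,000: income = $112,000 + $30,000 = $142,000.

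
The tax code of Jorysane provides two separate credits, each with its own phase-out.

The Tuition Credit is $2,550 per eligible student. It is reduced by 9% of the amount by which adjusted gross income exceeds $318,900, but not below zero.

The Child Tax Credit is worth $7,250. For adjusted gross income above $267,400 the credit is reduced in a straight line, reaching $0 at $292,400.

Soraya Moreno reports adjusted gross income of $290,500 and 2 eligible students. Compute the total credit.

Tuition Credit: base = 2 × $2,550 = $5,100. $290,500 is at or below the $318,900 threshold, so the full $5,100 applies.
Child Tax Credit: $290,500 is $23,100 into a $25,000 phase-out range, leaving 1,900/25,000 of the credit: $7,250 × 1,900/25,000 = $551.
Total: $5,100 + $551 = $5,651.

$5,651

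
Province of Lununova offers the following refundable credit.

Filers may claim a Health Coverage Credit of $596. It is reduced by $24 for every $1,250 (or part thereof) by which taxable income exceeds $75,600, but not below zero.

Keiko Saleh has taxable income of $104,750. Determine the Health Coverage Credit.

$20

Health Coverage Credit: income exceeds $75,600 by $29,150, which is 24 full-or-partial $1,250 increments; reduction = 24 × $24 = $576, leaving $20.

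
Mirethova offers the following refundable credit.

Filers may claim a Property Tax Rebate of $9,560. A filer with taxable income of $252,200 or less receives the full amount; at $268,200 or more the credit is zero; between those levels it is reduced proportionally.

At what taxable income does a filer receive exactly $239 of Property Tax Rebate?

$239 is 239/9,560 of the full $9,560, so 9,321/9,560 of the $16,000 range has been used: income = $252,200 + $16,000 × 9,321/9,560 = $267,800.

$267,800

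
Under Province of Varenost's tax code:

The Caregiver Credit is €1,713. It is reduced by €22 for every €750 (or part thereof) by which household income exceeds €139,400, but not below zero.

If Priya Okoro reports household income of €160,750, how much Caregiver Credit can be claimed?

Caregiver Credit: income exceeds €139,400 by €21,350, which is 29 full-or-partial €750 increments; reduction = 29 × €22 = €638, leaving €1,075.

€1,075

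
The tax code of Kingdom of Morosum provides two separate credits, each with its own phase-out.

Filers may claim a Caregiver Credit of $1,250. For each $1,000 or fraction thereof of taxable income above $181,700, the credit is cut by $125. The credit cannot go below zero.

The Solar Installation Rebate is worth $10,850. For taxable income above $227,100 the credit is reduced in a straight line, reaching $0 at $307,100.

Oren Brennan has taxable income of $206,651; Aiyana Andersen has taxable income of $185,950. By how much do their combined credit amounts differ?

Oren ($206,651): Caregiver Credit: income exceeds $181,700 by $24,951 → 25 increments × $125 = $3,125 ≥ base, so the credit is $0. Solar Installation Rebate: $206,651 is at or below the $227,100 threshold, so the full $10,850 applies. total $0 + $10,850 = $10,850
Aiyana ($185,950): Caregiver Credit: income exceeds $181,700 by $4,250, which is 5 full-or-partial $1,000 increments; reduction = 5 × $125 = $625, leaving $625. Solar Installation Rebate: $185,950 is at or below the $227,100 threshold, so the full $10,850 applies. total $625 + $10,850 = $11,475
Difference: |$10,850 − $11,475| = $625.

$625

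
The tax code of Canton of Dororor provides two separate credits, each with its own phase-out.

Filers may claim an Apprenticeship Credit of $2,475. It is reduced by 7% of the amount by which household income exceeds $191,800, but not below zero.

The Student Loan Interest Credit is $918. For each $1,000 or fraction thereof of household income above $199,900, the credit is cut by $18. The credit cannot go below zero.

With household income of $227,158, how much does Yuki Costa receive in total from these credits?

Apprenticeship Credit: 7% of the $35,358 excess over $191,800 is $2,475.06 ≥ base, so the credit is $0.
Student Loan Interest Credit: income exceeds $199,900 by $27,258, which is 28 full-or-partial $1,000 increments; reduction = 28 × $18 = $504, leaving $414.
Total: $0 + $414 = $414.

$414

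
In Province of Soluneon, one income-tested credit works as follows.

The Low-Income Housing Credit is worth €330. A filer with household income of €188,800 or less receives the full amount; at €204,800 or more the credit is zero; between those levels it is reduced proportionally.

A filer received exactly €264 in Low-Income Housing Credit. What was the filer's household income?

€264 is 264/330 of the full €330, so 66/330 of the €16,000 range has been used: income = €188,800 + €16,000 × 66/330 = €192,000.

€192,000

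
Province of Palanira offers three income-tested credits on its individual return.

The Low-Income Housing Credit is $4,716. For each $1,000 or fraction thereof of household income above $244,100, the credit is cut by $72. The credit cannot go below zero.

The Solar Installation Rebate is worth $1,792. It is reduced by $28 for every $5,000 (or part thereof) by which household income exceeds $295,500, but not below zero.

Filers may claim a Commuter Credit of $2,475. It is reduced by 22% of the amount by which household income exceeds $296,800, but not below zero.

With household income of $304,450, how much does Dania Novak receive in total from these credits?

$2,852

Low-Income Housing Credit: income exceeds $244,100 by $60,350, which is 61 full-or-partial $1,000 increments; reduction = 61 × $72 = $4,392, leaving $324.
Solar Installation Rebate: income exceeds $295,500 by $8,950, which is 2 full-or-partial $5,000 increments; reduction = 2 × $28 = $56, leaving $1,736.
Commuter Credit: 22% of the $7,650 excess over $296,800 is $1,683; credit = $2,475 − $1,683 = $792.
Total: $324 + $1,736 + $792 = $2,852.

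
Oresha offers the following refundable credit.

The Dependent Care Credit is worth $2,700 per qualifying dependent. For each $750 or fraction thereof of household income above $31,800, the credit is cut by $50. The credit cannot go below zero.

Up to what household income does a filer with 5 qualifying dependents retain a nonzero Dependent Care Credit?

$233,550

Full credit = 5 × $2,700 = $13,500.
After 269 increments the reduction is 269 × $50 = $13,450, leaving $50; one more increment wipes it out. Increment 269 ends at excess 269 × $750 = $201,750, so the highest qualifying income is $31,800 + $201,750 = $233,550.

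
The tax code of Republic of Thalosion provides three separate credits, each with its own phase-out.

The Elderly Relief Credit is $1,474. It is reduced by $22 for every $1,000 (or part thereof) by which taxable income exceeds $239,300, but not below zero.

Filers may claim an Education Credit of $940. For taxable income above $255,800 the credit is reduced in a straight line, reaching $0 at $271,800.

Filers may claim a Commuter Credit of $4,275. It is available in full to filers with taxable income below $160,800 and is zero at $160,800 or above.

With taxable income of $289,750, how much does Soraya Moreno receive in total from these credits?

Elderly Relief Credit: income exceeds $239,300 by $50,450, which is 51 full-or-partial $1,000 increments; reduction = 51 × $22 = $1,122, leaving $352.
Education Credit: $289,750 is at or above $271,800, so the credit is $0.
Commuter Credit: $289,750 meets or exceeds the $160,800 cutoff, so the credit is $0.
Total: $352 + $0 + $0 = $352.

$352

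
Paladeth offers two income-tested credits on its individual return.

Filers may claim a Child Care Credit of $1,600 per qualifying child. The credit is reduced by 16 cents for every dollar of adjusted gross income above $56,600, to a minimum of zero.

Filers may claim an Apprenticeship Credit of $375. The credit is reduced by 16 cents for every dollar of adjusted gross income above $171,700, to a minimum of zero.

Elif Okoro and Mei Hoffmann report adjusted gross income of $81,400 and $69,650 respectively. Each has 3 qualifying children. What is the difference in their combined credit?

Elif ($81,400): Child Care Credit: base = 3 × $1,600 = $4,800. 16% of the $24,800 excess over $56,600 is $3,968; credit = $4,800 − $3,968 = $832. Apprenticeship Credit: $81,400 is at or below the $171,700 threshold, so the full $375 applies. total $832 + $375 = $1,207
Mei ($69,650): Child Care Credit: base = 3 × $1,600 = $4,800. 16% of the $13,050 excess over $56,600 is $2,088; credit = $4,800 − $2,088 = $2,712. Apprenticeship Credit: $69,650 is at or below the $171,700 threshold, so the full $375 applies. total $2,712 + $375 = $3,087
Difference: |$1,207 − $3,087| = $1,880.

$1,880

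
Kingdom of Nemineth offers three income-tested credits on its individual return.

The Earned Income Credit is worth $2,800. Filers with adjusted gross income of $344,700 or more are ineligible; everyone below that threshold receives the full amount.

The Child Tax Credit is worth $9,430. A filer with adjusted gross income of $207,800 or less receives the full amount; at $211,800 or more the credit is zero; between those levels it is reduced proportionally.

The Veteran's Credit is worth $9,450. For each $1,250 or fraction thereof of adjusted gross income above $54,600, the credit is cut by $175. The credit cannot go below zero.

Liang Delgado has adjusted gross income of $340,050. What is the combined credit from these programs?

$2,800

Earned Income Credit: $340,050 is below the $344,700 cutoff, so the full $2,800 applies.
Child Tax Credit: $340,050 is at or above $211,800, so the credit is $0.
Veteran's Credit: income exceeds $54,600 by $285,450 → 229 increments × $175 = $40,075 ≥ base, so the credit is $0.
Total: $2,800 + $0 + $0 = $2,800.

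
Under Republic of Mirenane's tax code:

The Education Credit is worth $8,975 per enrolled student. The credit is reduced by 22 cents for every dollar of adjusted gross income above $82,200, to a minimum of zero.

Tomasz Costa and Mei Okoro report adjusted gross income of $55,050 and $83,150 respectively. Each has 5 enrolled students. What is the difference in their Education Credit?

$209

Tomasz ($55,050): Education Credit: base = 5 × $8,975 = $44,875. $55,050 is at or below the $82,200 threshold, so the full $44,875 applies.
Mei ($83,150): Education Credit: base = 5 × $8,975 = $44,875. 22% of the $950 excess over $82,200 is $209; credit = $44,875 − $209 = $44,666.
Difference: |$44,875 − $44,666| = $209.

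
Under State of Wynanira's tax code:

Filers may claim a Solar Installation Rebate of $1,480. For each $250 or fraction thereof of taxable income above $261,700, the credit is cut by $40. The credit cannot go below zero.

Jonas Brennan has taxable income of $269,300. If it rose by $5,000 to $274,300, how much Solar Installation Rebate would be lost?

$240

At $269,300 — income exceeds $261,700 by $7,600, which is 31 full-or-partial $250 increments; reduction = 31 × $40 = $1,240, leaving $240.
At $274,300 — income exceeds $261,700 by $12,600 → 51 increments × $40 = $2,040 ≥ base, so the credit is $0.
Lost: $240 − $0 = $240.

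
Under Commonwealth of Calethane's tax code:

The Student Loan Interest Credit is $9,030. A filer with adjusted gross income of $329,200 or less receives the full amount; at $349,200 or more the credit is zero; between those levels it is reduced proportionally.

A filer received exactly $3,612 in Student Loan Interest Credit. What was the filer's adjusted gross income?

$3,612 is 3,612/9,030 of the full $9,030, so 5,418/9,030 of the $20,000 range has been used: income = $329,200 + $20,000 × 5,418/9,030 = $341,200.

$341,200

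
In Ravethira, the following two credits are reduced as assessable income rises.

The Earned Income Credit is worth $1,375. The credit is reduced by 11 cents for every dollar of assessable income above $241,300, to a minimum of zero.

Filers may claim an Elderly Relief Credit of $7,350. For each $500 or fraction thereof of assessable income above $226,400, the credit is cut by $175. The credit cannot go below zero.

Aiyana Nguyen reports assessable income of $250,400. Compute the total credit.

$374

Earned Income Credit: 11% of the $9,100 excess over $241,300 is $1,001; credit = $1,375 − $1,001 = $374.
Elderly Relief Credit: income exceeds $226,400 by $24,000 → 48 increments × $175 = $8,400 ≥ base, so the credit is $0.
Total: $374 + $0 = $374.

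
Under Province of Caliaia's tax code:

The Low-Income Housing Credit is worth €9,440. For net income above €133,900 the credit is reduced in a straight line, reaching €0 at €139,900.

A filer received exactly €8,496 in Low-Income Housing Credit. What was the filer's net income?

€134,500

€8,496 is 8,496/9,440 of the full €9,440, so 944/9,440 of the €6,000 range has been used: income = €133,900 + €6,000 × 944/9,440 = €134,500.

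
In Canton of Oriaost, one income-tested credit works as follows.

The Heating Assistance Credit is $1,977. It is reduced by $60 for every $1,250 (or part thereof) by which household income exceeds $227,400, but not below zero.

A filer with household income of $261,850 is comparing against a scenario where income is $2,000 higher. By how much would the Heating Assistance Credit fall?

At $261,850 — income exceeds $227,400 by $34,450, which is 28 full-or-partial $1,250 increments; reduction = 28 × $60 = $1,680, leaving $297.
At $263,850 — income exceeds $227,400 by $36,450, which is 30 full-or-partial $1,250 increments; reduction = 30 × $60 = $1,800, leaving $177.
Lost: $297 − $177 = $120.

$120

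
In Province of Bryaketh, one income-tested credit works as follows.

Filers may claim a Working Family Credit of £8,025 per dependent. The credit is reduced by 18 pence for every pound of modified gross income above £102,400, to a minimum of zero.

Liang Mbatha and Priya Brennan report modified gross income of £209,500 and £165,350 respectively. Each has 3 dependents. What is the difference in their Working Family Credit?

Liang (£209,500): Working Family Credit: base = 3 × £8,025 = £24,075. 18% of the £107,100 excess over £102,400 is £19,278; credit = £24,075 − £19,278 = £4,797.
Priya (£165,350): Working Family Credit: base = 3 × £8,025 = £24,075. 18% of the £62,950 excess over £102,400 is £11,331; credit = £24,075 − £11,331 = £12,744.
Difference: |£4,797 − £12,744| = £7,947.

£7,947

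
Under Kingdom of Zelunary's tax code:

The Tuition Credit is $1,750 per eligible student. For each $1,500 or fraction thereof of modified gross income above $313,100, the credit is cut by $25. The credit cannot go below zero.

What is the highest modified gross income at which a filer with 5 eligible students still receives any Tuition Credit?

$836,600

Full credit = 5 × $1,750 = $8,750.
After 349 increments the reduction is 349 × $25 = $8,725, leaving $25; one more increment wipes it out. Increment 349 ends at excess 349 × $1,500 = $523,500, so the highest qualifying income is $313,100 + $523,500 = $836,600.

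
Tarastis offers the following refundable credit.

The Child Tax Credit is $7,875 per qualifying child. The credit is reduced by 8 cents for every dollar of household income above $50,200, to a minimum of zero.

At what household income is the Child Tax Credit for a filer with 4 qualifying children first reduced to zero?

$443,950

Full credit = 4 × $7,875 = $31,500.
The credit falls by 8% of each dollar above $50,200, so it reaches zero when the excess is $31,500 / 8% = $393,750: income = $50,200 + $393,750 = $443,950.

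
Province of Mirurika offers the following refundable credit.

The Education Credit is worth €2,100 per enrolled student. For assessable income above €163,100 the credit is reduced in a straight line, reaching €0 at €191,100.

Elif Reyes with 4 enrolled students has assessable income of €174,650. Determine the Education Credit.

Education Credit: base = 4 × €2,100 = €8,400. €174,650 is €11,550 into a €28,000 phase-out range, leaving 16,450/28,000 of the credit: €8,400 × 16,450/28,000 = €4,935.

€4,935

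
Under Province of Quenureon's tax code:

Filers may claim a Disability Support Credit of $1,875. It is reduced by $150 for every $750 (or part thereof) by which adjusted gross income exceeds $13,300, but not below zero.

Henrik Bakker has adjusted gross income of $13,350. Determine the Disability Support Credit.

Disability Support Credit: income exceeds $13,300 by $50, which is 1 full-or-partial $750 increment; reduction = 1 × $150 = $150, leaving $1,725.

$1,725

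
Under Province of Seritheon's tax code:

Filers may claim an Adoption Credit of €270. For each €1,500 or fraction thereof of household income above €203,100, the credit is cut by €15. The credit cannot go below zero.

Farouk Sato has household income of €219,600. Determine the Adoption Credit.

€105

Adoption Credit: income exceeds €203,100 by €16,500, which is 11 full-or-partial €1,500 increments; reduction = 11 × €15 = €165, leaving €105.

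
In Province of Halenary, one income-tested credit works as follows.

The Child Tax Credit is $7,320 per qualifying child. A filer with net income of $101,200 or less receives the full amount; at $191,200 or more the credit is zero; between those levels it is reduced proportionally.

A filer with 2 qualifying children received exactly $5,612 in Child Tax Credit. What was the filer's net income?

$156,700

Full credit = 2 × $7,320 = $14,640.
$5,612 is 5,612/14,640 of the full $14,640, so 9,028/14,640 of the $90,000 range has been used: income = $101,200 + $90,000 × 9,028/14,640 = $156,700.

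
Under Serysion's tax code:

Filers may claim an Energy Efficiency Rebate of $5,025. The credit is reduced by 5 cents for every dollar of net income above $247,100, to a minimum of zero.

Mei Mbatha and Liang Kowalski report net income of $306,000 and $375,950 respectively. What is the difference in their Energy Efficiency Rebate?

Mei ($306,000): Energy Efficiency Rebate: 5% of the $58,900 excess over $247,100 is $2,945; credit = $5,025 − $2,945 = $2,080.
Liang ($375,950): Energy Efficiency Rebate: 5% of the $128,850 excess over $247,100 is $6,442.50 ≥ base, so the credit is $0.
Difference: |$2,080 − $0| = $2,080.

$2,080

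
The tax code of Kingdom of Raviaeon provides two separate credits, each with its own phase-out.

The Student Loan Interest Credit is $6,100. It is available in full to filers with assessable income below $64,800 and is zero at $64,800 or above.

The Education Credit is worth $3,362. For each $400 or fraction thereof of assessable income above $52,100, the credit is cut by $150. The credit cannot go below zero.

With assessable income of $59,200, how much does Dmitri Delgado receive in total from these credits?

Student Loan Interest Credit: $59,200 is below the $64,800 cutoff, so the full $6,100 applies.
Education Credit: income exceeds $52,100 by $7,100, which is 18 full-or-partial $400 increments; reduction = 18 × $150 = $2,700, leaving $662.
Total: $6,100 + $662 = $6,762.

$6,762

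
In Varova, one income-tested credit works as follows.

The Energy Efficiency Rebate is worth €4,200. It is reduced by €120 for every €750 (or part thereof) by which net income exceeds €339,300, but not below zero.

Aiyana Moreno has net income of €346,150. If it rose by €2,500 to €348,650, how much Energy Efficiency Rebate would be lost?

€360

At €346,150 — income exceeds €339,300 by €6,850, which is 10 full-or-partial €750 increments; reduction = 10 × €120 = €1,200, leaving €3,000.
At €348,650 — income exceeds €339,300 by €9,350, which is 13 full-or-partial €750 increments; reduction = 13 × €120 = €1,560, leaving €2,640.
Lost: €3,000 − €2,640 = €360.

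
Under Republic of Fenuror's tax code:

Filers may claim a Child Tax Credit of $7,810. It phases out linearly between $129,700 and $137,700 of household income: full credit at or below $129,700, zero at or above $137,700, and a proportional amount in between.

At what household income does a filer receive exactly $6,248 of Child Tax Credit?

$131,300

$6,248 is 6,248/7,810 of the full $7,810, so 1,562/7,810 of the $8,000 range has been used: income = $129,700 + $8,000 × 1,562/7,810 = $131,300.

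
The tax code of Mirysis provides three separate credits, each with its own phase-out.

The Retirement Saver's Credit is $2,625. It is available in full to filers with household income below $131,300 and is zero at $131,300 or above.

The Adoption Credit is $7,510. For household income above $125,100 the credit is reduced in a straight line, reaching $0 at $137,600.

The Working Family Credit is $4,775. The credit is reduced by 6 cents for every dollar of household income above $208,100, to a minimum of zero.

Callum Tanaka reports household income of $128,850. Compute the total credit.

Retirement Saver's Credit: $128,850 is below the $131,300 cutoff, so the full $2,625 applies.
Adoption Credit: $128,850 is $3,750 into a $12,500 phase-out range, leaving 8,750/12,500 of the credit: $7,510 × 8,750/12,500 = $5,257.
Working Family Credit: $128,850 is at or below the $208,100 threshold, so the full $4,775 applies.
Total: $2,625 + $5,257 + $4,775 = $12,657.

$12,657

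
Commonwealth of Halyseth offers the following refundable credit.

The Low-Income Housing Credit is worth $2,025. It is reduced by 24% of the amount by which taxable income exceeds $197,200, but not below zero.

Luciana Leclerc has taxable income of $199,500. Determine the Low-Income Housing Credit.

$1,473

Low-Income Housing Credit: 24% of the $2,300 excess over $197,200 is $552; credit = $2,025 − $552 = $1,473.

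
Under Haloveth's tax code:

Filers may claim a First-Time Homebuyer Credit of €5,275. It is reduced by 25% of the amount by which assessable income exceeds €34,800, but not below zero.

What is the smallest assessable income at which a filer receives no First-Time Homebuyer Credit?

€55,900

The credit falls by 25% of each euro above €34,800, so it reaches zero when the excess is €5,275 / 25% = €21,100: income = €34,800 + €21,100 = €55,900.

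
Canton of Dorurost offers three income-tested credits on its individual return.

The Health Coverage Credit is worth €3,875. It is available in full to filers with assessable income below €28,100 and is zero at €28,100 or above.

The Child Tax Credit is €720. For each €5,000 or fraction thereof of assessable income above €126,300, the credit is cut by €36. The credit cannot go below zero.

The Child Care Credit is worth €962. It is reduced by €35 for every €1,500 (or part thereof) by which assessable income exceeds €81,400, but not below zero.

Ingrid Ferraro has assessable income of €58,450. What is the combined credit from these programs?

Health Coverage Credit: €58,450 meets or exceeds the €28,100 cutoff, so the credit is €0.
Child Tax Credit: €58,450 is at or below the €126,300 threshold, so the full €720 applies.
Child Care Credit: €58,450 is at or below the €81,400 threshold, so the full €962 applies.
Total: €0 + €720 + €962 = €1,682.

€1,682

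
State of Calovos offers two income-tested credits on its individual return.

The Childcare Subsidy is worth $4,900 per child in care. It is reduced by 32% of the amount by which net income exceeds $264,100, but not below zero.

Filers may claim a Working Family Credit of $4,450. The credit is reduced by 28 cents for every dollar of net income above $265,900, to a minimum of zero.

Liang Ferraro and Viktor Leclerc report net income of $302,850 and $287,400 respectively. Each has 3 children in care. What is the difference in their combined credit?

$4,944

Liang ($302,850): Childcare Subsidy: base = 3 × $4,900 = $14,700. 32% of the $38,750 excess over $264,100 is $12,400; credit = $14,700 − $12,400 = $2,300. Working Family Credit: 28% of the $36,950 excess over $265,900 is $10,346 ≥ base, so the credit is $0. total $2,300 + $0 = $2,300
Viktor ($287,400): Childcare Subsidy: base = 3 × $4,900 = $14,700. 32% of the $23,300 excess over $264,100 is $7,456; credit = $14,700 − $7,456 = $7,244. Working Family Credit: 28% of the $21,500 excess over $265,900 is $6,020 ≥ base, so the credit is $0. total $7,244 + $0 = $7,244
Difference: |$2,300 − $7,244| = $4,944.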